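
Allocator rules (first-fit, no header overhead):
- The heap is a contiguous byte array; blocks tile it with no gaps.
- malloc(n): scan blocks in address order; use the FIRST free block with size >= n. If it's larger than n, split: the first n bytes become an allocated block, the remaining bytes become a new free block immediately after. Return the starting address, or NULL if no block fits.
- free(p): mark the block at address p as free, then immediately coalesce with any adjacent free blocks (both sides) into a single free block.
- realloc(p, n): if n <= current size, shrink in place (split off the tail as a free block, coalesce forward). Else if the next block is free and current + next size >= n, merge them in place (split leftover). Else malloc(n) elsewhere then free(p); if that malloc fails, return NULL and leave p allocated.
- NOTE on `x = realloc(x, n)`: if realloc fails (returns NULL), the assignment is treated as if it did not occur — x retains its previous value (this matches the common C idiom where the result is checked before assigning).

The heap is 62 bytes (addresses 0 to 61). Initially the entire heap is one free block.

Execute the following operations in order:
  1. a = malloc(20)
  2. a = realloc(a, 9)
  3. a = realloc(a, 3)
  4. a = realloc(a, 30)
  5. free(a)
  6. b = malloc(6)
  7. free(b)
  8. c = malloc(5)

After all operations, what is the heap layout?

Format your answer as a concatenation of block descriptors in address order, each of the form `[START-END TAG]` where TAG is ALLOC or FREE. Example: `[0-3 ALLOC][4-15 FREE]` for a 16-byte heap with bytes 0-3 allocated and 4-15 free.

Op 1: a = malloc(20) -> a = 0; heap: [0-19 ALLOC][20-61 FREE]
Op 2: a = realloc(a, 9) -> a = 0; heap: [0-8 ALLOC][9-61 FREE]
Op 3: a = realloc(a, 3) -> a = 0; heap: [0-2 ALLOC][3-61 FREE]
Op 4: a = realloc(a, 30) -> a = 0; heap: [0-29 ALLOC][30-61 FREE]
Op 5: free(a) -> (freed a); heap: [0-61 FREE]
Op 6: b = malloc(6) -> b = 0; heap: [0-5 ALLOC][6-61 FREE]
Op 7: free(b) -> (freed b); heap: [0-61 FREE]
Op 8: c = malloc(5) -> c = 0; heap: [0-4 ALLOC][5-61 FREE]

Answer: [0-4 ALLOC][5-61 FREE]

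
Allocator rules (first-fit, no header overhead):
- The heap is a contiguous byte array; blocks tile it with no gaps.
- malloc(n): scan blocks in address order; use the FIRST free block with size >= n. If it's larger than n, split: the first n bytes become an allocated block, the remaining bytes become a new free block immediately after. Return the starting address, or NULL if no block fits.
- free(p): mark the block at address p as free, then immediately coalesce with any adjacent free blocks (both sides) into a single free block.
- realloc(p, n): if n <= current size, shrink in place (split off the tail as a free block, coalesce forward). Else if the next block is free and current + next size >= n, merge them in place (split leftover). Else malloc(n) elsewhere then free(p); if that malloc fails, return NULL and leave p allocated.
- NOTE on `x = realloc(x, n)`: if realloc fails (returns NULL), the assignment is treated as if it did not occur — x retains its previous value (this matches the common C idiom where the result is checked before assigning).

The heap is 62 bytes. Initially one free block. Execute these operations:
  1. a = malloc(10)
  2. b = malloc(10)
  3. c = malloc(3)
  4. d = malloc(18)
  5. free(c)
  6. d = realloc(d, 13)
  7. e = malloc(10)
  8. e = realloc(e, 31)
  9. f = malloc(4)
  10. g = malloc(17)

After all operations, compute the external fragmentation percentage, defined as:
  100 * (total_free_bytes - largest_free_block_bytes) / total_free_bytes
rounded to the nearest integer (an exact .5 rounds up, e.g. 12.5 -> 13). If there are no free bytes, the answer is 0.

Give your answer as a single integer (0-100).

Answer: 20

Derivation:
Op 1: a = malloc(10) -> a = 0; heap: [0-9 ALLOC][10-61 FREE]
Op 2: b = malloc(10) -> b = 10; heap: [0-9 ALLOC][10-19 ALLOC][20-61 FREE]
Op 3: c = malloc(3) -> c = 20; heap: [0-9 ALLOC][10-19 ALLOC][20-22 ALLOC][23-61 FREE]
Op 4: d = malloc(18) -> d = 23; heap: [0-9 ALLOC][10-19 ALLOC][20-22 ALLOC][23-40 ALLOC][41-61 FREE]
Op 5: free(c) -> (freed c); heap: [0-9 ALLOC][10-19 ALLOC][20-22 FREE][23-40 ALLOC][41-61 FREE]
Op 6: d = realloc(d, 13) -> d = 23; heap: [0-9 ALLOC][10-19 ALLOC][20-22 FREE][23-35 ALLOC][36-61 FREE]
Op 7: e = malloc(10) -> e = 36; heap: [0-9 ALLOC][10-19 ALLOC][20-22 FREE][23-35 ALLOC][36-45 ALLOC][46-61 FREE]
Op 8: e = realloc(e, 31) -> NULL (e unchanged); heap: [0-9 ALLOC][10-19 ALLOC][20-22 FREE][23-35 ALLOC][36-45 ALLOC][46-61 FREE]
Op 9: f = malloc(4) -> f = 46; heap: [0-9 ALLOC][10-19 ALLOC][20-22 FREE][23-35 ALLOC][36-45 ALLOC][46-49 ALLOC][50-61 FREE]
Op 10: g = malloc(17) -> g = NULL; heap: [0-9 ALLOC][10-19 ALLOC][20-22 FREE][23-35 ALLOC][36-45 ALLOC][46-49 ALLOC][50-61 FREE]
Free blocks: [3 12] total_free=15 largest=12 -> 100*(15-12)/15 = 300/15 = 20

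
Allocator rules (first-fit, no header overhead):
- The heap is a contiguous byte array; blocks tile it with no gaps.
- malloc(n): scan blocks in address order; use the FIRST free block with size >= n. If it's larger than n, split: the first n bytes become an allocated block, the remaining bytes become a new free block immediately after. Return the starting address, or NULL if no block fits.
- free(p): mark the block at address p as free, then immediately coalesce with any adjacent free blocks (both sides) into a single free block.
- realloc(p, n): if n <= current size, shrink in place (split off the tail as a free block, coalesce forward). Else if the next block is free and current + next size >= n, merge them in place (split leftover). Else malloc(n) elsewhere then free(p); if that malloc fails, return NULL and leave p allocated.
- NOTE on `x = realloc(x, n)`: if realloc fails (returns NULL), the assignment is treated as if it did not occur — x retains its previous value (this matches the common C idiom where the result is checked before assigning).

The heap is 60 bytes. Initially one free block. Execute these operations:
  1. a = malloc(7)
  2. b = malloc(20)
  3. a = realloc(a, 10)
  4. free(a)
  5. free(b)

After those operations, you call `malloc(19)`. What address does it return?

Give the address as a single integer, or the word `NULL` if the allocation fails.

Answer: 0

Derivation:
Op 1: a = malloc(7) -> a = 0; heap: [0-6 ALLOC][7-59 FREE]
Op 2: b = malloc(20) -> b = 7; heap: [0-6 ALLOC][7-26 ALLOC][27-59 FREE]
Op 3: a = realloc(a, 10) -> a = 27; heap: [0-6 FREE][7-26 ALLOC][27-36 ALLOC][37-59 FREE]
Op 4: free(a) -> (freed a); heap: [0-6 FREE][7-26 ALLOC][27-59 FREE]
Op 5: free(b) -> (freed b); heap: [0-59 FREE]
malloc(19): first-fit scan over [0-59 FREE] -> 0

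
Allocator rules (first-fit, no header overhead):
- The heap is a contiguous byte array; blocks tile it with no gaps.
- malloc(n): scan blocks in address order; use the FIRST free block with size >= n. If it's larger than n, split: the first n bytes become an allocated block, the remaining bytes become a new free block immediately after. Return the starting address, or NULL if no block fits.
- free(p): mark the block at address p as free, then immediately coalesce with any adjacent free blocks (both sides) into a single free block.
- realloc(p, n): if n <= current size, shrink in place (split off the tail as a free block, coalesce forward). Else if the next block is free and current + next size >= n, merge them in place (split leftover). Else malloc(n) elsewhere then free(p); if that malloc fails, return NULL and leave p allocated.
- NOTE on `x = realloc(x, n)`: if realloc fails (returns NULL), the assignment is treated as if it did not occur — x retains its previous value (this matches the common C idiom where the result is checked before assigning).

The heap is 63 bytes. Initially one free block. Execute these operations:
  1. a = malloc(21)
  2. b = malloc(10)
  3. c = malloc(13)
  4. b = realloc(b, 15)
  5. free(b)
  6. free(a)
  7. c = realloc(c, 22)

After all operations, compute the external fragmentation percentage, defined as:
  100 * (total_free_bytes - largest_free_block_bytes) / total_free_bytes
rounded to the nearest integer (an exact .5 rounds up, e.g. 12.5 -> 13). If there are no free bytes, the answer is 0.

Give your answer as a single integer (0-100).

Op 1: a = malloc(21) -> a = 0; heap: [0-20 ALLOC][21-62 FREE]
Op 2: b = malloc(10) -> b = 21; heap: [0-20 ALLOC][21-30 ALLOC][31-62 FREE]
Op 3: c = malloc(13) -> c = 31; heap: [0-20 ALLOC][21-30 ALLOC][31-43 ALLOC][44-62 FREE]
Op 4: b = realloc(b, 15) -> b = 44; heap: [0-20 ALLOC][21-30 FREE][31-43 ALLOC][44-58 ALLOC][59-62 FREE]
Op 5: free(b) -> (freed b); heap: [0-20 ALLOC][21-30 FREE][31-43 ALLOC][44-62 FREE]
Op 6: free(a) -> (freed a); heap: [0-30 FREE][31-43 ALLOC][44-62 FREE]
Op 7: c = realloc(c, 22) -> c = 31; heap: [0-30 FREE][31-52 ALLOC][53-62 FREE]
Free blocks: [31 10] total_free=41 largest=31 -> 100*(41-31)/41 = 1000/41 ≈ 24.390 -> rounds to 24

Answer: 24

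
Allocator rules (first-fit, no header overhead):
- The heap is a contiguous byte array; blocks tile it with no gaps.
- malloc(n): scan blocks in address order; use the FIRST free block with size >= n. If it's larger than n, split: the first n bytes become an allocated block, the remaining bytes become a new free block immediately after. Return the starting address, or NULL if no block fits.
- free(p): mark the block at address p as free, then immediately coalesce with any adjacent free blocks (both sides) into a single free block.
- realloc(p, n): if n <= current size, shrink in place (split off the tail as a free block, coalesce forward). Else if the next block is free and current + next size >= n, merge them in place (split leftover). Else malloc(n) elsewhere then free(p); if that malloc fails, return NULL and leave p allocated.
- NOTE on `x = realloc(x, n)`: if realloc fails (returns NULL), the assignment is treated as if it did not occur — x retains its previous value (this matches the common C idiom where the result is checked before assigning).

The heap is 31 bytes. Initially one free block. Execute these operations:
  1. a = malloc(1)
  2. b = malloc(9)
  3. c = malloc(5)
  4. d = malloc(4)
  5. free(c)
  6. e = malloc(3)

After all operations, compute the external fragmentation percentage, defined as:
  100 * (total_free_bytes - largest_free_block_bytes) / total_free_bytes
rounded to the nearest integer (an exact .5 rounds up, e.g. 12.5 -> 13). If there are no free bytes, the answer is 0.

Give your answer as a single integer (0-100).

Op 1: a = malloc(1) -> a = 0; heap: [0-0 ALLOC][1-30 FREE]
Op 2: b = malloc(9) -> b = 1; heap: [0-0 ALLOC][1-9 ALLOC][10-30 FREE]
Op 3: c = malloc(5) -> c = 10; heap: [0-0 ALLOC][1-9 ALLOC][10-14 ALLOC][15-30 FREE]
Op 4: d = malloc(4) -> d = 15; heap: [0-0 ALLOC][1-9 ALLOC][10-14 ALLOC][15-18 ALLOC][19-30 FREE]
Op 5: free(c) -> (freed c); heap: [0-0 ALLOC][1-9 ALLOC][10-14 FREE][15-18 ALLOC][19-30 FREE]
Op 6: e = malloc(3) -> e = 10; heap: [0-0 ALLOC][1-9 ALLOC][10-12 ALLOC][13-14 FREE][15-18 ALLOC][19-30 FREE]
Free blocks: [2 12] total_free=14 largest=12 -> 100*(14-12)/14 = 200/14 ≈ 14.286 -> rounds to 14

Answer: 14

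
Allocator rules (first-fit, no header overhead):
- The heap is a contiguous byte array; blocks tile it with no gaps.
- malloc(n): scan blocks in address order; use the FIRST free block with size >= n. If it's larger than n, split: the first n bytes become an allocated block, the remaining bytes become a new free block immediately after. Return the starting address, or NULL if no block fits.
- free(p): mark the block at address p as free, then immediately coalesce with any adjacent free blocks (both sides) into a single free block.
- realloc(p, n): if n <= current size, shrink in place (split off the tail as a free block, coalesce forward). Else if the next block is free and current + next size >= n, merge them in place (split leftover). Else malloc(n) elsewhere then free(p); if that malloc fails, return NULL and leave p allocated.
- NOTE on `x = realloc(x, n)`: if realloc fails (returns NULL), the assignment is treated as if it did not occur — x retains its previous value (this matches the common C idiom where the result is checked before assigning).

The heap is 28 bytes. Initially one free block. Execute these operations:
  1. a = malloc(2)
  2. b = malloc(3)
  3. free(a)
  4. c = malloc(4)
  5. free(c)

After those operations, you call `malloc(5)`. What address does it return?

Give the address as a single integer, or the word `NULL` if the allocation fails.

Answer: 5

Derivation:
Op 1: a = malloc(2) -> a = 0; heap: [0-1 ALLOC][2-27 FREE]
Op 2: b = malloc(3) -> b = 2; heap: [0-1 ALLOC][2-4 ALLOC][5-27 FREE]
Op 3: free(a) -> (freed a); heap: [0-1 FREE][2-4 ALLOC][5-27 FREE]
Op 4: c = malloc(4) -> c = 5; heap: [0-1 FREE][2-4 ALLOC][5-8 ALLOC][9-27 FREE]
Op 5: free(c) -> (freed c); heap: [0-1 FREE][2-4 ALLOC][5-27 FREE]
malloc(5): first-fit scan over [0-1 FREE][2-4 ALLOC][5-27 FREE] -> 5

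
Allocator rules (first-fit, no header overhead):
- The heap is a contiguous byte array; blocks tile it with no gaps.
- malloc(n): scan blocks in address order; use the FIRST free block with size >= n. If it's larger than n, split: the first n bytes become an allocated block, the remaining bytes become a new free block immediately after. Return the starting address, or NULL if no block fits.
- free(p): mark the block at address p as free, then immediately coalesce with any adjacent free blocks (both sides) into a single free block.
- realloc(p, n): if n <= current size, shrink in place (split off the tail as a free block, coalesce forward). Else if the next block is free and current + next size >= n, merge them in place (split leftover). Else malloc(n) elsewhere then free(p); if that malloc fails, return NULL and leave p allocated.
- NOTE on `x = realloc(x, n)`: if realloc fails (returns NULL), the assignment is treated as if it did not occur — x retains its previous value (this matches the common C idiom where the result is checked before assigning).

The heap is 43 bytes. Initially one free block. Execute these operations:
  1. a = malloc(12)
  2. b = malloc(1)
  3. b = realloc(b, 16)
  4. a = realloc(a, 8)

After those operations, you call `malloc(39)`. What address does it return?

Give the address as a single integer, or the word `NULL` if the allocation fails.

Answer: NULL

Derivation:
Op 1: a = malloc(12) -> a = 0; heap: [0-11 ALLOC][12-42 FREE]
Op 2: b = malloc(1) -> b = 12; heap: [0-11 ALLOC][12-12 ALLOC][13-42 FREE]
Op 3: b = realloc(b, 16) -> b = 12; heap: [0-11 ALLOC][12-27 ALLOC][28-42 FREE]
Op 4: a = realloc(a, 8) -> a = 0; heap: [0-7 ALLOC][8-11 FREE][12-27 ALLOC][28-42 FREE]
malloc(39): first-fit scan over [0-7 ALLOC][8-11 FREE][12-27 ALLOC][28-42 FREE] -> NULL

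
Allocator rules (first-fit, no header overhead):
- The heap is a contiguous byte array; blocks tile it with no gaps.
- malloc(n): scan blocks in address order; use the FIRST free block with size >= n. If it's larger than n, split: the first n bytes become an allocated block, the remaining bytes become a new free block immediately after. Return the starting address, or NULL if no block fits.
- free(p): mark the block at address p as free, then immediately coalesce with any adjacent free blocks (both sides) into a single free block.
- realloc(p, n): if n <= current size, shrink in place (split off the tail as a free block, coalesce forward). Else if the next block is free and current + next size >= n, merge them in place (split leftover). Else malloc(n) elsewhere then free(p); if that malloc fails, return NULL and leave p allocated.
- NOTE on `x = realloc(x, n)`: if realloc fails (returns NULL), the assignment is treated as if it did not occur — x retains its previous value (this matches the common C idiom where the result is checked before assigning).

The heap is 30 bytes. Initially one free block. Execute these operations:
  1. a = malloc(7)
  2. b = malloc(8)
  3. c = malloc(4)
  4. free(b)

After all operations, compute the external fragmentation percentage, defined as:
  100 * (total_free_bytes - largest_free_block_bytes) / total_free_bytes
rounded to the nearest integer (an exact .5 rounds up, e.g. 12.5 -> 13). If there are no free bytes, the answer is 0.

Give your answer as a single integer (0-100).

Answer: 42

Derivation:
Op 1: a = malloc(7) -> a = 0; heap: [0-6 ALLOC][7-29 FREE]
Op 2: b = malloc(8) -> b = 7; heap: [0-6 ALLOC][7-14 ALLOC][15-29 FREE]
Op 3: c = malloc(4) -> c = 15; heap: [0-6 ALLOC][7-14 ALLOC][15-18 ALLOC][19-29 FREE]
Op 4: free(b) -> (freed b); heap: [0-6 ALLOC][7-14 FREE][15-18 ALLOC][19-29 FREE]
Free blocks: [8 11] total_free=19 largest=11 -> 100*(19-11)/19 = 800/19 ≈ 42.105 -> rounds to 42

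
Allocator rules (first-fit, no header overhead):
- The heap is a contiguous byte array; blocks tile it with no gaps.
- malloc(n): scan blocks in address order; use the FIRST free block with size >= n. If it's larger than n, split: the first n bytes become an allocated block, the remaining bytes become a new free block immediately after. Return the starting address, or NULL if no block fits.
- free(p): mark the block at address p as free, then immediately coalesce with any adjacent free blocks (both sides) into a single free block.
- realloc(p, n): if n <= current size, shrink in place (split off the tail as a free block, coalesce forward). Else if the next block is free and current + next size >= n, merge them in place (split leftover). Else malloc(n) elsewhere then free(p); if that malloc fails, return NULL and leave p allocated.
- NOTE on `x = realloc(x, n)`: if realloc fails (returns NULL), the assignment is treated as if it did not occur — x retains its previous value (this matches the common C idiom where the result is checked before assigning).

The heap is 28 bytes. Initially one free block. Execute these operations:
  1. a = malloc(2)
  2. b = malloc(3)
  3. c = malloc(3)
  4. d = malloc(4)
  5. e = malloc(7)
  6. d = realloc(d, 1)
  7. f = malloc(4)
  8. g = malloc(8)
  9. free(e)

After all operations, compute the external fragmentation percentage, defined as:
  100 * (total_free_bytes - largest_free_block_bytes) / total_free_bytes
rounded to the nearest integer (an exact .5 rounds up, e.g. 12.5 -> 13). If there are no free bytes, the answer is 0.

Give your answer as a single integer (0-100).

Op 1: a = malloc(2) -> a = 0; heap: [0-1 ALLOC][2-27 FREE]
Op 2: b = malloc(3) -> b = 2; heap: [0-1 ALLOC][2-4 ALLOC][5-27 FREE]
Op 3: c = malloc(3) -> c = 5; heap: [0-1 ALLOC][2-4 ALLOC][5-7 ALLOC][8-27 FREE]
Op 4: d = malloc(4) -> d = 8; heap: [0-1 ALLOC][2-4 ALLOC][5-7 ALLOC][8-11 ALLOC][12-27 FREE]
Op 5: e = malloc(7) -> e = 12; heap: [0-1 ALLOC][2-4 ALLOC][5-7 ALLOC][8-11 ALLOC][12-18 ALLOC][19-27 FREE]
Op 6: d = realloc(d, 1) -> d = 8; heap: [0-1 ALLOC][2-4 ALLOC][5-7 ALLOC][8-8 ALLOC][9-11 FREE][12-18 ALLOC][19-27 FREE]
Op 7: f = malloc(4) -> f = 19; heap: [0-1 ALLOC][2-4 ALLOC][5-7 ALLOC][8-8 ALLOC][9-11 FREE][12-18 ALLOC][19-22 ALLOC][23-27 FREE]
Op 8: g = malloc(8) -> g = NULL; heap: [0-1 ALLOC][2-4 ALLOC][5-7 ALLOC][8-8 ALLOC][9-11 FREE][12-18 ALLOC][19-22 ALLOC][23-27 FREE]
Op 9: free(e) -> (freed e); heap: [0-1 ALLOC][2-4 ALLOC][5-7 ALLOC][8-8 ALLOC][9-18 FREE][19-22 ALLOC][23-27 FREE]
Free blocks: [10 5] total_free=15 largest=10 -> 100*(15-10)/15 = 500/15 ≈ 33.333 -> rounds to 33

Answer: 33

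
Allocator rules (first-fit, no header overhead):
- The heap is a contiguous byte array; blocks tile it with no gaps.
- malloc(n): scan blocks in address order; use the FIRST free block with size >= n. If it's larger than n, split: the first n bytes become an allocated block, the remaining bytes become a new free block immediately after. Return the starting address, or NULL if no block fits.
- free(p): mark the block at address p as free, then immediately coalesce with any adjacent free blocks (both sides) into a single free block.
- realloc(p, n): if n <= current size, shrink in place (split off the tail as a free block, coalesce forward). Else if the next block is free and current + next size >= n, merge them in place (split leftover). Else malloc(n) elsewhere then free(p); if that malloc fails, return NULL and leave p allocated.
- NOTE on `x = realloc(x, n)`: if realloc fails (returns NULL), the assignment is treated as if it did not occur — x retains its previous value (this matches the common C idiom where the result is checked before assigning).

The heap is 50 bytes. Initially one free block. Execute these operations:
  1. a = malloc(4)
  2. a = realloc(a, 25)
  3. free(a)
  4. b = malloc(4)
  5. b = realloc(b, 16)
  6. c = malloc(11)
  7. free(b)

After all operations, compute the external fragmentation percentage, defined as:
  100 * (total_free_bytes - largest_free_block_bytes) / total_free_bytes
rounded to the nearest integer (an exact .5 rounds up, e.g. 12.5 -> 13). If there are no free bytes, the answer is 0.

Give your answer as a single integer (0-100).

Op 1: a = malloc(4) -> a = 0; heap: [0-3 ALLOC][4-49 FREE]
Op 2: a = realloc(a, 25) -> a = 0; heap: [0-24 ALLOC][25-49 FREE]
Op 3: free(a) -> (freed a); heap: [0-49 FREE]
Op 4: b = malloc(4) -> b = 0; heap: [0-3 ALLOC][4-49 FREE]
Op 5: b = realloc(b, 16) -> b = 0; heap: [0-15 ALLOC][16-49 FREE]
Op 6: c = malloc(11) -> c = 16; heap: [0-15 ALLOC][16-26 ALLOC][27-49 FREE]
Op 7: free(b) -> (freed b); heap: [0-15 FREE][16-26 ALLOC][27-49 FREE]
Free blocks: [16 23] total_free=39 largest=23 -> 100*(39-23)/39 = 1600/39 ≈ 41.026 -> rounds to 41

Answer: 41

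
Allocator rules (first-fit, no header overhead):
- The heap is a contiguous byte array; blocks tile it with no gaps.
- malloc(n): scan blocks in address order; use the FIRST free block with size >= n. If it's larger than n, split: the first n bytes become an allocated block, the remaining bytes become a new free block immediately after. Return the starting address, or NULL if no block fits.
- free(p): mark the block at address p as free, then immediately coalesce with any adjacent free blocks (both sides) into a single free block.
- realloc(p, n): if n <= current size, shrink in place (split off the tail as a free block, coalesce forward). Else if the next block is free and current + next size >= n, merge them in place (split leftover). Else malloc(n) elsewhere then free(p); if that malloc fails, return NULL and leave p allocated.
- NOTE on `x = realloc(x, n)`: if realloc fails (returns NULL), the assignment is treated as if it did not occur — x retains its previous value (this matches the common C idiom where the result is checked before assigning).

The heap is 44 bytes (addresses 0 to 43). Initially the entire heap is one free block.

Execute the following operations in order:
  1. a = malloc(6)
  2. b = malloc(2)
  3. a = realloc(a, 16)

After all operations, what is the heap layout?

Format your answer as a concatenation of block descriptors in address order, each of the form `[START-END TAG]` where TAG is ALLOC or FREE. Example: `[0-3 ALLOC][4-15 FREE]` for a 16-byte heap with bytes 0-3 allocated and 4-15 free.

Op 1: a = malloc(6) -> a = 0; heap: [0-5 ALLOC][6-43 FREE]
Op 2: b = malloc(2) -> b = 6; heap: [0-5 ALLOC][6-7 ALLOC][8-43 FREE]
Op 3: a = realloc(a, 16) -> a = 8; heap: [0-5 FREE][6-7 ALLOC][8-23 ALLOC][24-43 FREE]

Answer: [0-5 FREE][6-7 ALLOC][8-23 ALLOC][24-43 FREE]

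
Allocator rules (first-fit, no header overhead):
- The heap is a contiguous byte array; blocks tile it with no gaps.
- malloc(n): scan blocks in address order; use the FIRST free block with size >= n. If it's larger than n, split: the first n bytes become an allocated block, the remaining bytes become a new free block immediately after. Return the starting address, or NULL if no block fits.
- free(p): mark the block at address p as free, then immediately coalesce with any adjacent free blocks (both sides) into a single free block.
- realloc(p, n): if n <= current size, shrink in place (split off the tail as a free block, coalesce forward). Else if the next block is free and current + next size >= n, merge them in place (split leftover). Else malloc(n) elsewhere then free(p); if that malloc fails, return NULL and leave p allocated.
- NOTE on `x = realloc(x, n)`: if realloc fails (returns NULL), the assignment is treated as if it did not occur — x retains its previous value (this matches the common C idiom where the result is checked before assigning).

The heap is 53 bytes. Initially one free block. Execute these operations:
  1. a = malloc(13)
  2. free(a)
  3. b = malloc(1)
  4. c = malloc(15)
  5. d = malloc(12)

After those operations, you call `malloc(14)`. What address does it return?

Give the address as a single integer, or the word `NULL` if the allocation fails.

Answer: 28

Derivation:
Op 1: a = malloc(13) -> a = 0; heap: [0-12 ALLOC][13-52 FREE]
Op 2: free(a) -> (freed a); heap: [0-52 FREE]
Op 3: b = malloc(1) -> b = 0; heap: [0-0 ALLOC][1-52 FREE]
Op 4: c = malloc(15) -> c = 1; heap: [0-0 ALLOC][1-15 ALLOC][16-52 FREE]
Op 5: d = malloc(12) -> d = 16; heap: [0-0 ALLOC][1-15 ALLOC][16-27 ALLOC][28-52 FREE]
malloc(14): first-fit scan over [0-0 ALLOC][1-15 ALLOC][16-27 ALLOC][28-52 FREE] -> 28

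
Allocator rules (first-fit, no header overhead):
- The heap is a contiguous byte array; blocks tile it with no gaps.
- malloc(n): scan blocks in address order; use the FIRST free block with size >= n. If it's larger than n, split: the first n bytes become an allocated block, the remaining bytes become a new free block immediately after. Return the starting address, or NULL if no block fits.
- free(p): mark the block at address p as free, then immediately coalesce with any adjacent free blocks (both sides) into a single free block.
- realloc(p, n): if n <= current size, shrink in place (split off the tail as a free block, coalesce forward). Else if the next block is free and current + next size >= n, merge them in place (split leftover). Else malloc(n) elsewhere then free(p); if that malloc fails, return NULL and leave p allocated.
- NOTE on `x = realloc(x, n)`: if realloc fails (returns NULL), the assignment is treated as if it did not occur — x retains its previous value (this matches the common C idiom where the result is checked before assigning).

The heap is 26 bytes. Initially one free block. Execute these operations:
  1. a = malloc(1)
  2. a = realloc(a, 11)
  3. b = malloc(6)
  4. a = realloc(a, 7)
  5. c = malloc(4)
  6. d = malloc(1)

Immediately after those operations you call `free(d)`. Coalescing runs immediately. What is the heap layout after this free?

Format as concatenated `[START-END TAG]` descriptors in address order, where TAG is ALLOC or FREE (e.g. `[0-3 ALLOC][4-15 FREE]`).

Op 1: a = malloc(1) -> a = 0; heap: [0-0 ALLOC][1-25 FREE]
Op 2: a = realloc(a, 11) -> a = 0; heap: [0-10 ALLOC][11-25 FREE]
Op 3: b = malloc(6) -> b = 11; heap: [0-10 ALLOC][11-16 ALLOC][17-25 FREE]
Op 4: a = realloc(a, 7) -> a = 0; heap: [0-6 ALLOC][7-10 FREE][11-16 ALLOC][17-25 FREE]
Op 5: c = malloc(4) -> c = 7; heap: [0-6 ALLOC][7-10 ALLOC][11-16 ALLOC][17-25 FREE]
Op 6: d = malloc(1) -> d = 17; heap: [0-6 ALLOC][7-10 ALLOC][11-16 ALLOC][17-17 ALLOC][18-25 FREE]
free(d): d = 17 -> block [17-17 ALLOC]; mark free, coalesce with adjacent free neighbors -> [0-6 ALLOC][7-10 ALLOC][11-16 ALLOC][17-25 FREE]

Answer: [0-6 ALLOC][7-10 ALLOC][11-16 ALLOC][17-25 FREE]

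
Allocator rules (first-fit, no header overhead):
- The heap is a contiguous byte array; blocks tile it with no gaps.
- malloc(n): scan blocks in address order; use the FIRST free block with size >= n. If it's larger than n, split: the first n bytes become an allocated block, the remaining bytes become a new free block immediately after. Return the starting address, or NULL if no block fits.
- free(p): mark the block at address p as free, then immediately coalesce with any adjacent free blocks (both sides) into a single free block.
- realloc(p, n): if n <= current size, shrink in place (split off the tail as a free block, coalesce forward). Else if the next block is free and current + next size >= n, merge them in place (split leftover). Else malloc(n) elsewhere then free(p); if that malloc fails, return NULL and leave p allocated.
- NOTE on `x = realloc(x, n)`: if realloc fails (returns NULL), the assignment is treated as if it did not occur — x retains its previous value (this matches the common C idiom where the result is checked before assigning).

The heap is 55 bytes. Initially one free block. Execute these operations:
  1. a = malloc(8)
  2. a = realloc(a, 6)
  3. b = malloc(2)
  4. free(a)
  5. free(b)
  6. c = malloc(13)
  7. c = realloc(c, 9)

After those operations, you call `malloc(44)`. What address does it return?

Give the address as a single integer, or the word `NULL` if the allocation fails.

Answer: 9

Derivation:
Op 1: a = malloc(8) -> a = 0; heap: [0-7 ALLOC][8-54 FREE]
Op 2: a = realloc(a, 6) -> a = 0; heap: [0-5 ALLOC][6-54 FREE]
Op 3: b = malloc(2) -> b = 6; heap: [0-5 ALLOC][6-7 ALLOC][8-54 FREE]
Op 4: free(a) -> (freed a); heap: [0-5 FREE][6-7 ALLOC][8-54 FREE]
Op 5: free(b) -> (freed b); heap: [0-54 FREE]
Op 6: c = malloc(13) -> c = 0; heap: [0-12 ALLOC][13-54 FREE]
Op 7: c = realloc(c, 9) -> c = 0; heap: [0-8 ALLOC][9-54 FREE]
malloc(44): first-fit scan over [0-8 ALLOC][9-54 FREE] -> 9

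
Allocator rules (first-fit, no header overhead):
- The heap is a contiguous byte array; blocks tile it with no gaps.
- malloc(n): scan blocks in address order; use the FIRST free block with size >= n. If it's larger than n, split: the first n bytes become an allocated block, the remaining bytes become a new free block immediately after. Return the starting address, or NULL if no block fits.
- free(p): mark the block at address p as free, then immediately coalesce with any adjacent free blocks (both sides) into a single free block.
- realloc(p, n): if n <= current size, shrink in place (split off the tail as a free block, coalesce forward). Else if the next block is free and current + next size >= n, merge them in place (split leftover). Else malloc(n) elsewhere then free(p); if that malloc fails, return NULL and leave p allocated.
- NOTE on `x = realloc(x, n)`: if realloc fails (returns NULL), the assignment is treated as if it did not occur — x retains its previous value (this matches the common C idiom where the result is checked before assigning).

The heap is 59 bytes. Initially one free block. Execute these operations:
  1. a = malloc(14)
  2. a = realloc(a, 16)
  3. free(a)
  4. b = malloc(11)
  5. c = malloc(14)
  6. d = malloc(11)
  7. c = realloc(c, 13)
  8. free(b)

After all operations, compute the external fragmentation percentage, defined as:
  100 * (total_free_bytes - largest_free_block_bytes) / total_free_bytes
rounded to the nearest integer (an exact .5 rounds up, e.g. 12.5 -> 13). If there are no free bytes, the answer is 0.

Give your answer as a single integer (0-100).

Op 1: a = malloc(14) -> a = 0; heap: [0-13 ALLOC][14-58 FREE]
Op 2: a = realloc(a, 16) -> a = 0; heap: [0-15 ALLOC][16-58 FREE]
Op 3: free(a) -> (freed a); heap: [0-58 FREE]
Op 4: b = malloc(11) -> b = 0; heap: [0-10 ALLOC][11-58 FREE]
Op 5: c = malloc(14) -> c = 11; heap: [0-10 ALLOC][11-24 ALLOC][25-58 FREE]
Op 6: d = malloc(11) -> d = 25; heap: [0-10 ALLOC][11-24 ALLOC][25-35 ALLOC][36-58 FREE]
Op 7: c = realloc(c, 13) -> c = 11; heap: [0-10 ALLOC][11-23 ALLOC][24-24 FREE][25-35 ALLOC][36-58 FREE]
Op 8: free(b) -> (freed b); heap: [0-10 FREE][11-23 ALLOC][24-24 FREE][25-35 ALLOC][36-58 FREE]
Free blocks: [11 1 23] total_free=35 largest=23 -> 100*(35-23)/35 = 1200/35 ≈ 34.286 -> rounds to 34

Answer: 34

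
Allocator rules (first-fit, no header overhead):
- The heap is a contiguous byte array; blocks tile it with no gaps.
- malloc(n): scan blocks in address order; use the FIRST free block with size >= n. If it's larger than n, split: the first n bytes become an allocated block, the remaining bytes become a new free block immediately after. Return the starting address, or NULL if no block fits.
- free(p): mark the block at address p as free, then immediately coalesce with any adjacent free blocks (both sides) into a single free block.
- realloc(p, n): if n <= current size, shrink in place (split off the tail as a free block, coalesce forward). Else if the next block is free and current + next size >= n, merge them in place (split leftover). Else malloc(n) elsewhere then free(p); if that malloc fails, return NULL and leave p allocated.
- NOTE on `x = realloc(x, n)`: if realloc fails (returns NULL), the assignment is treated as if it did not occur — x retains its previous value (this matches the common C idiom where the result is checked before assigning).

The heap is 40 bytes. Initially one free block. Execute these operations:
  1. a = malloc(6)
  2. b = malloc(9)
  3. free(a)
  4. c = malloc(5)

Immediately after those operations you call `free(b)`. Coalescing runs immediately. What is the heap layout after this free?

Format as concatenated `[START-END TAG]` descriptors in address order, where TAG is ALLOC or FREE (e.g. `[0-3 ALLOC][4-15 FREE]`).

Op 1: a = malloc(6) -> a = 0; heap: [0-5 ALLOC][6-39 FREE]
Op 2: b = malloc(9) -> b = 6; heap: [0-5 ALLOC][6-14 ALLOC][15-39 FREE]
Op 3: free(a) -> (freed a); heap: [0-5 FREE][6-14 ALLOC][15-39 FREE]
Op 4: c = malloc(5) -> c = 0; heap: [0-4 ALLOC][5-5 FREE][6-14 ALLOC][15-39 FREE]
free(b): b = 6 -> block [6-14 ALLOC]; mark free, coalesce with adjacent free neighbors -> [0-4 ALLOC][5-39 FREE]

Answer: [0-4 ALLOC][5-39 FREE]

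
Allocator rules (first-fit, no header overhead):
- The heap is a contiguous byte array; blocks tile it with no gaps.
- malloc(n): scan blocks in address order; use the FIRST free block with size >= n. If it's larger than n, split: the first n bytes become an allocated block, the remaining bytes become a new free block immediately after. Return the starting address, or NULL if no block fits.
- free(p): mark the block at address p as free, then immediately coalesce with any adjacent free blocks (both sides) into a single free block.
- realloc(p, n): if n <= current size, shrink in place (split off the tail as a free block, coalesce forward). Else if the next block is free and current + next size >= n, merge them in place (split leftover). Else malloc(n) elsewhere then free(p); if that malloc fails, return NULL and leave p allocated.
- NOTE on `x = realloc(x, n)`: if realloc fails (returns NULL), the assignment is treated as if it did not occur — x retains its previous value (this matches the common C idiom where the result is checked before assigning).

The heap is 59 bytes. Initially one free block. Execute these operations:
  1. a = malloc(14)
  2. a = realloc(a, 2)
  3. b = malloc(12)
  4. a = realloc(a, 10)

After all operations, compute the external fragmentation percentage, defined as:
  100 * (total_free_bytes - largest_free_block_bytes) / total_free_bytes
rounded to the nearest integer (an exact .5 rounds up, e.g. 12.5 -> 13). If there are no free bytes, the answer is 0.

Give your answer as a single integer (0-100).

Op 1: a = malloc(14) -> a = 0; heap: [0-13 ALLOC][14-58 FREE]
Op 2: a = realloc(a, 2) -> a = 0; heap: [0-1 ALLOC][2-58 FREE]
Op 3: b = malloc(12) -> b = 2; heap: [0-1 ALLOC][2-13 ALLOC][14-58 FREE]
Op 4: a = realloc(a, 10) -> a = 14; heap: [0-1 FREE][2-13 ALLOC][14-23 ALLOC][24-58 FREE]
Free blocks: [2 35] total_free=37 largest=35 -> 100*(37-35)/37 = 200/37 ≈ 5.405 -> rounds to 5

Answer: 5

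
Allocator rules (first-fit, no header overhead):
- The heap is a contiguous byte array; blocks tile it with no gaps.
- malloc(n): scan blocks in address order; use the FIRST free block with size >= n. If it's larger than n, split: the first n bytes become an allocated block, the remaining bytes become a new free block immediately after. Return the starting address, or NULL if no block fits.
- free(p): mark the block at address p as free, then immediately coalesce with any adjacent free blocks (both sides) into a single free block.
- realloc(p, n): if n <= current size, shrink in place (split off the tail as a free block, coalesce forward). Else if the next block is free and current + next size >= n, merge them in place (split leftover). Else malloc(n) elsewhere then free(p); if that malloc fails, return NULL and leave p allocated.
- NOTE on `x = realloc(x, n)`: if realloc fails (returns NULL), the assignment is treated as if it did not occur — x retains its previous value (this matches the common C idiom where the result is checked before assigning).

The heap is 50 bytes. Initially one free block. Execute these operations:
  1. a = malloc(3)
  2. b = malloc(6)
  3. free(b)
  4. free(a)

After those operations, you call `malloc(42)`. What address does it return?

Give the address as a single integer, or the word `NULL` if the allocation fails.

Op 1: a = malloc(3) -> a = 0; heap: [0-2 ALLOC][3-49 FREE]
Op 2: b = malloc(6) -> b = 3; heap: [0-2 ALLOC][3-8 ALLOC][9-49 FREE]
Op 3: free(b) -> (freed b); heap: [0-2 ALLOC][3-49 FREE]
Op 4: free(a) -> (freed a); heap: [0-49 FREE]
malloc(42): first-fit scan over [0-49 FREE] -> 0

Answer: 0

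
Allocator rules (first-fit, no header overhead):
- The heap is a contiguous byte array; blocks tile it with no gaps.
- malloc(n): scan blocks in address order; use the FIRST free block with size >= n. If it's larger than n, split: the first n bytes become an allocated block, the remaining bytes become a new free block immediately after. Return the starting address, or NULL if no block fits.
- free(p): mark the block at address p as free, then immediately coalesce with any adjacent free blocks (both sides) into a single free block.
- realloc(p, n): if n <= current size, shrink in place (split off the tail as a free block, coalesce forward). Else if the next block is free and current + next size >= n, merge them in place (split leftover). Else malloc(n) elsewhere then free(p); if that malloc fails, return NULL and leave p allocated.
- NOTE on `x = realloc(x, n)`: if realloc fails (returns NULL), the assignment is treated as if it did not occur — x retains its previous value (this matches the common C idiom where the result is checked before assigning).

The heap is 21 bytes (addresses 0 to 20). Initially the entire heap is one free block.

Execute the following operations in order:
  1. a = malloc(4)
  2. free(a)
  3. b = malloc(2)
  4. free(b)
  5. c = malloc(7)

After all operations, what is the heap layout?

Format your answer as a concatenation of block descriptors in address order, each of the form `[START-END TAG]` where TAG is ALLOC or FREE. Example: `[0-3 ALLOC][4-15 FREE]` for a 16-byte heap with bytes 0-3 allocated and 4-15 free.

Op 1: a = malloc(4) -> a = 0; heap: [0-3 ALLOC][4-20 FREE]
Op 2: free(a) -> (freed a); heap: [0-20 FREE]
Op 3: b = malloc(2) -> b = 0; heap: [0-1 ALLOC][2-20 FREE]
Op 4: free(b) -> (freed b); heap: [0-20 FREE]
Op 5: c = malloc(7) -> c = 0; heap: [0-6 ALLOC][7-20 FREE]

Answer: [0-6 ALLOC][7-20 FREE]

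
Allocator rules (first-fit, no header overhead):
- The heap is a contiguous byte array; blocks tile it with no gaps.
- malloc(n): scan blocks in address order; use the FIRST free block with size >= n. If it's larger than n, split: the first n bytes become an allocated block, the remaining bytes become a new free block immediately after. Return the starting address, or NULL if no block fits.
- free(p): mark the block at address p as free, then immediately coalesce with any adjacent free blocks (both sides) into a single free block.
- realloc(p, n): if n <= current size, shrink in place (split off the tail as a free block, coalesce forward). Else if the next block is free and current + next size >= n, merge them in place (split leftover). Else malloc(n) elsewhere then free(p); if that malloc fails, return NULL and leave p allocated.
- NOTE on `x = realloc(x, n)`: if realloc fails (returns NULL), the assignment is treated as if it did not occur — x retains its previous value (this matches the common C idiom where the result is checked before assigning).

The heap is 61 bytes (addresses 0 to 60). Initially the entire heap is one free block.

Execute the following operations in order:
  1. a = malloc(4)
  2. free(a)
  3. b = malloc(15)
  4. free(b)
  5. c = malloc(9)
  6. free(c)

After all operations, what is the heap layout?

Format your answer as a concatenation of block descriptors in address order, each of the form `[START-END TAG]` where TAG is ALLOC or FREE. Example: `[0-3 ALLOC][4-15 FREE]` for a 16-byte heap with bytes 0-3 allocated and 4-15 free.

Answer: [0-60 FREE]

Derivation:
Op 1: a = malloc(4) -> a = 0; heap: [0-3 ALLOC][4-60 FREE]
Op 2: free(a) -> (freed a); heap: [0-60 FREE]
Op 3: b = malloc(15) -> b = 0; heap: [0-14 ALLOC][15-60 FREE]
Op 4: free(b) -> (freed b); heap: [0-60 FREE]
Op 5: c = malloc(9) -> c = 0; heap: [0-8 ALLOC][9-60 FREE]
Op 6: free(c) -> (freed c); heap: [0-60 FREE]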